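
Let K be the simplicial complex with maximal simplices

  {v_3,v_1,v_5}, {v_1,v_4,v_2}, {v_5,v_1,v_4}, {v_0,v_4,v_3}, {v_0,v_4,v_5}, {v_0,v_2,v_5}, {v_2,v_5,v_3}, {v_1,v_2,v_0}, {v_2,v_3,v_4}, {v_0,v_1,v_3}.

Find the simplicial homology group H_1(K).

Order the vertices as v_0 < v_1 < v_2 < v_3 < v_4 < v_5. Listing each simplex with vertices in this order, K has dimension 2 with simplices:

  0-simplices (6): [v_0], [v_1], [v_2], [v_3], [v_4], [v_5]
  1-simplices (15): (15 of them)
  2-simplices (10): [v_0,v_1,v_2], [v_0,v_1,v_3], [v_0,v_2,v_5], [v_0,v_3,v_4], [v_0,v_4,v_5], [v_1,v_2,v_4], [v_1,v_3,v_5], [v_1,v_4,v_5], [v_2,v_3,v_4], [v_2,v_3,v_5]

Hence C_0 ≅ Z^6, C_1 ≅ Z^15, C_2 ≅ Z^10.

Boundary ∂_1: C_1 → C_0 is given by ∂[p,q] = [q] − [p]. For instance
  ∂[v_1,v_4] = [v_4] − [v_1].
As a 6×15 matrix over Z this has rank 5, with invariant factors (1,1,1,1,1).

Boundary ∂_2: C_2 → C_1 sends each 2-simplex [p,q,r] to [q,r] − [p,r] + [p,q]. For instance
  ∂[v_1,v_4,v_5] = [v_4,v_5] − [v_1,v_5] + [v_1,v_4],
  ∂[v_2,v_3,v_4] = [v_3,v_4] − [v_2,v_4] + [v_2,v_3].
The resulting 15×10 matrix has rank 10, and its Smith normal form has invariant factors (1,1,1,1,1,1,1,1,1,2).

Now H_k = ker ∂_k / im ∂_{k+1}, so:

  H_1: rank ker ∂_1 − rank ∂_2 = (15 − 5) − 10 = 0, and ∂_2 has invariant factor 2 > 1, so H_1 = Z/2.

H_1 ≅ Z/2.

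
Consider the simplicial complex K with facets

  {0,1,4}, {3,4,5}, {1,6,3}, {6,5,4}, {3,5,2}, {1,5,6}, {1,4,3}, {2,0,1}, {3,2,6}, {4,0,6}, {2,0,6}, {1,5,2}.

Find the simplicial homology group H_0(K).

H_0 = Z.

Order the vertices as 0 < 1 < 2 < 3 < 4 < 5 < 6. Listing each simplex with vertices in this order, K has dimension 2 with simplices:

  0-simplices (7): [0], [1], [2], [3], [4], [5], [6]
  1-simplices (18): [0,1], [0,2], [0,4], [0,6], [1,2], [1,3], [1,4], [1,5], [1,6], [2,3], [2,5], [2,6], [3,4], [3,5], [3,6], [4,5], [4,6], [5,6]
  2-simplices (12): [0,1,2], [0,1,4], [0,2,6], [0,4,6], [1,2,5], [1,3,4], [1,3,6], [1,5,6], [2,3,5], [2,3,6], [3,4,5], [4,5,6]

giving chain groups C_0 ≅ Z^7, C_1 ≅ Z^18, C_2 ≅ Z^12.

∂_1: C_1 → C_0 sends each edge [p,q] (with p < q) to q − p. For instance
  ∂[2,6] = [6] − [2].
As a 7×18 matrix over Z this has rank 6, with invariant factors (1,1,1,1,1,1).

The boundary map ∂_2: C_2 → C_1 sends each 2-simplex [p,q,r] to [q,r] − [p,r] + [p,q]. For instance
  ∂[0,4,6] = [4,6] − [0,6] + [0,4],
  ∂[0,1,2] = [1,2] − [0,2] + [0,1].
This gives a 18×12 integer matrix of rank 12; reducing to Smith normal form yields diagonal entries (1,1,1,1,1,1,1,1,1,1,1,2).

Computing H_k = (kernel of ∂_k) / (image of ∂_{k+1}):

  H_0: rank C_0 − rank ∂_1 = 7 − 6 = 1, and the invariant factors of ∂_1 are all 1, so H_0 ≅ Z.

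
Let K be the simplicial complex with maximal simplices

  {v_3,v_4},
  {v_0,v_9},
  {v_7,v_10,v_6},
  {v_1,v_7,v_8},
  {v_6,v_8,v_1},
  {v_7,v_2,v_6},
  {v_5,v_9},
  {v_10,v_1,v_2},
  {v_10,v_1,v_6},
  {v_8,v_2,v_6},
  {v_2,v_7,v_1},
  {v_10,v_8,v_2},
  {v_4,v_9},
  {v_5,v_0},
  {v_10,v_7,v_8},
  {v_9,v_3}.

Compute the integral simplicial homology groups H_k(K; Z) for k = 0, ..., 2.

Fix the vertex order v_0 < v_1 < v_2 < v_3 < v_4 < v_5 < v_6 < v_7 < v_8 < v_9 < v_10 and write every simplex with vertices in increasing order. Then dim K = 2 and the simplices of K are:

  0-simplices (11): [v_0], [v_1], [v_2], [v_3], [v_4], [v_5], [v_6], [v_7], [v_8], [v_9], [v_10]
  1-simplices (21): (21 of them)
  2-simplices (10): [v_1,v_2,v_7], [v_1,v_2,v_10], [v_1,v_6,v_8], [v_1,v_6,v_10], [v_1,v_7,v_8], [v_2,v_6,v_7], [v_2,v_6,v_8], [v_2,v_8,v_10], [v_6,v_7,v_10], [v_7,v_8,v_10]

Hence C_0 ≅ Z^11, C_1 ≅ Z^21, C_2 ≅ Z^10.

The boundary map ∂_1: C_1 → C_0 sends each edge [p,q] (with p < q) to q − p. For instance
  ∂[v_6,v_7] = [v_7] − [v_6].
The resulting 11×21 matrix has rank 9, and its Smith normal form has invariant factors (1,1,1,1,1,1,1,1,1).

∂_2: C_2 → C_1 sends each 2-simplex [p,q,r] to [q,r] − [p,r] + [p,q]. For instance
  ∂[v_1,v_7,v_8] = [v_7,v_8] − [v_1,v_8] + [v_1,v_7],
  ∂[v_1,v_2,v_10] = [v_2,v_10] − [v_1,v_10] + [v_1,v_2].
As a 21×10 matrix over Z this has rank 10, with invariant factors (1,1,1,1,1,1,1,1,1,2).

Reading off H_k = ker ∂_k / im ∂_{k+1}:

  H_0: rank C_0 − rank ∂_1 = 11 − 9 = 2, and the invariant factors of ∂_1 are all 1, so H_0 ≅ Z^2.
  H_1: rank ker ∂_1 − rank ∂_2 = (21 − 9) − 10 = 2, and ∂_2 has invariant factor 2 > 1, so H_1 ≅ Z^2 ⊕ Z/2.
  H_2: rank ker ∂_2 − rank ∂_3 = (10 − 10) − 0 = 0, and there is no ∂_3, so H_2 ≅ 0.

As a check, the Euler characteristic is 11 − 21 + 10 = 0, which agrees with 2 − 2 + 0 = 0.

H_0 ≅ Z^2,  H_1 ≅ Z^2 ⊕ Z/2,  H_2 = 0.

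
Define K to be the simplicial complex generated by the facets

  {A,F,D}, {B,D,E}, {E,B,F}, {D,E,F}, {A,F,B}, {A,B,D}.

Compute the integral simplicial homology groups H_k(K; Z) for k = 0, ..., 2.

We work with the vertex ordering A < B < D < E < F. The simplices of K, each written with vertices in increasing order, are:

  0-simplices (5): A, B, D, E, F
  1-simplices (9): AB, AD, AF, BD, BE, BF, DE, DF, EF
  2-simplices (6): ABD, ABF, ADF, BDE, BEF, DEF

Hence C_0 ≅ Z^5, C_1 ≅ Z^9, C_2 ≅ Z^6.

The boundary map ∂_1: C_1 → C_0 is given by ∂[p,q] = [q] − [p].
As a 5×9 matrix over Z this has rank 4, with invariant factors (1,1,1,1).

Boundary ∂_2: C_2 → C_1 sends each 2-simplex [p,q,r] to [q,r] − [p,r] + [p,q]. For instance
  ∂DEF = EF − DF + DE,
  ∂ABD = BD − AD + AB.
As a 9×6 matrix over Z this has rank 5, with invariant factors (1,1,1,1,1).

Now H_k = ker ∂_k / im ∂_{k+1}, so:

  H_0: rank C_0 − rank ∂_1 = 5 − 4 = 1, and the invariant factors of ∂_1 are all 1, so H_0 ≅ Z.
  H_1: rank ker ∂_1 − rank ∂_2 = (9 − 4) − 5 = 0, and the invariant factors of ∂_2 are all 1, so H_1 ≅ 0.
  H_2: rank ker ∂_2 − rank ∂_3 = (6 − 5) − 0 = 1, and there is no ∂_3, so H_2 ≅ Z.

As a check, the Euler characteristic is 5 − 9 + 6 = 2, which agrees with 1 − 0 + 1 = 2.
(K is a triangulation of the 2-sphere S^2.)

H_0 ≅ Z,  H_1 = 0,  H_2 ≅ Z.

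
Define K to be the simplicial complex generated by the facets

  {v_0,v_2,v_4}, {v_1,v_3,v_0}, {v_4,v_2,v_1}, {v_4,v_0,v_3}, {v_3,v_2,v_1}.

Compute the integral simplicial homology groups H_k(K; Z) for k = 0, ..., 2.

H_0 ≅ Z,  H_1 ≅ Z,  H_2 = 0.

Take the total order v_0 < v_1 < v_2 < v_3 < v_4 on the vertex set. Then K (dimension 2) consists of the simplices:

  0-simplices (5): [v_0], [v_1], [v_2], [v_3], [v_4]
  1-simplices (10): [v_0,v_1], [v_0,v_2], [v_0,v_3], [v_0,v_4], [v_1,v_2], [v_1,v_3], [v_1,v_4], [v_2,v_3], [v_2,v_4], [v_3,v_4]
  2-simplices (5): [v_0,v_1,v_3], [v_0,v_2,v_4], [v_0,v_3,v_4], [v_1,v_2,v_3], [v_1,v_2,v_4]

so the chain groups are C_0 ≅ Z^5, C_1 ≅ Z^10, C_2 ≅ Z^5.

The boundary map ∂_1: C_1 → C_0 sends each edge [p,q] (with p < q) to q − p.
As a 5×10 matrix over Z this has rank 4, with invariant factors (1,1,1,1).

Boundary ∂_2: C_2 → C_1 acts by ∂[p,q,r] = [q,r] − [p,r] + [p,q]. For instance
  ∂[v_1,v_2,v_4] = [v_2,v_4] − [v_1,v_4] + [v_1,v_2],
  ∂[v_0,v_3,v_4] = [v_3,v_4] − [v_0,v_4] + [v_0,v_3].
The 10×5 boundary matrix has rank 5 and Smith normal form diag(1,1,1,1,1).

Now H_k = ker ∂_k / im ∂_{k+1}, so:

  H_0: rank C_0 − rank ∂_1 = 5 − 4 = 1, and the invariant factors of ∂_1 are all 1, so H_0 = Z.
  H_1: rank ker ∂_1 − rank ∂_2 = (10 − 4) − 5 = 1, and the invariant factors of ∂_2 are all 1, so H_1 = Z.
  H_2: rank ker ∂_2 − rank ∂_3 = (5 − 5) − 0 = 0, and there is no ∂_3, so H_2 = 0.

(K is a triangulation of the Möbius band.)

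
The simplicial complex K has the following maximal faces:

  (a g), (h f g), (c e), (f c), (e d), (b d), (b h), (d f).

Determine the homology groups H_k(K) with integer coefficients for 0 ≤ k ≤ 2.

We work with the vertex ordering a < b < c < d < e < f < g < h. The simplices of K, each written with vertices in increasing order, are:

  0-simplices (8): a, b, c, d, e, f, g, h
  1-simplices (10): ag, bd, bh, ce, cf, de, df, fg, fh, gh
  2-simplices (1): fgh

Hence C_0 ≅ Z^8, C_1 ≅ Z^10, C_2 ≅ Z^1.

The boundary map ∂_1: C_1 → C_0 maps an edge to its endpoints' difference, ∂[p,q] = q − p. For instance
  ∂df = f − d.
This gives a 8×10 integer matrix of rank 7; reducing to Smith normal form yields diagonal entries (1,1,1,1,1,1,1).

The boundary map ∂_2: C_2 → C_1 maps a triangle to the signed sum of its edges. For instance
  ∂fgh = gh − fh + fg.
The 10×1 boundary matrix has rank 1 and Smith normal form diag(1).

From H_k ≅ ker(∂_k) / im(∂_{k+1}) we obtain:

  H_0: rank C_0 − rank ∂_1 = 8 − 7 = 1, and the invariant factors of ∂_1 are all 1, so H_0 ≅ Z.
  H_1: rank ker ∂_1 − rank ∂_2 = (10 − 7) − 1 = 2, and the invariant factors of ∂_2 are all 1, so H_1 ≅ Z^2.
  H_2: rank ker ∂_2 − rank ∂_3 = (1 − 1) − 0 = 0, and there is no ∂_3, so H_2 ≅ 0.

As a check, the Euler characteristic is 8 − 10 + 1 = -1, which agrees with 1 − 2 + 0 = -1.

H_0 ≅ Z,  H_1 ≅ Z^2,  H_2 = 0.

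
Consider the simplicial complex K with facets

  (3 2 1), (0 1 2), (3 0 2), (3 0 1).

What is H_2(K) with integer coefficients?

H_2 ≅ Z.

Fix the vertex order 0 < 1 < 2 < 3 and write every simplex with vertices in increasing order. Then dim K = 2 and the simplices of K are:

  0-simplices (4): [0], [1], [2], [3]
  1-simplices (6): [0,1], [0,2], [0,3], [1,2], [1,3], [2,3]
  2-simplices (4): [0,1,2], [0,1,3], [0,2,3], [1,2,3]

so the chain groups are C_0 ≅ Z^4, C_1 ≅ Z^6, C_2 ≅ Z^4.

∂_1: C_1 → C_0 is given by ∂[p,q] = [q] − [p].
This gives a 4×6 integer matrix of rank 3; reducing to Smith normal form yields diagonal entries (1,1,1).

∂_2: C_2 → C_1 sends each 2-simplex [p,q,r] to [q,r] − [p,r] + [p,q]. For instance
  ∂[0,2,3] = [2,3] − [0,3] + [0,2],
  ∂[1,2,3] = [2,3] − [1,3] + [1,2].
This gives a 6×4 integer matrix of rank 3; reducing to Smith normal form yields diagonal entries (1,1,1).

Reading off H_k = ker ∂_k / im ∂_{k+1}:

  H_2: rank ker ∂_2 − rank ∂_3 = (4 − 3) − 0 = 1, and there is no ∂_3, so H_2 = Z.

(K is a triangulation of the 2-sphere S^2.)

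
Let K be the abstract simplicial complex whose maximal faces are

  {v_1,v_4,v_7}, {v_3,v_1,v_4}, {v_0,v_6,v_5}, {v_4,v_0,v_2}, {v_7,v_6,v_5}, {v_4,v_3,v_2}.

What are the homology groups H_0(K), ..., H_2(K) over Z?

Fix the vertex order v_0 < v_1 < v_2 < v_3 < v_4 < v_5 < v_6 < v_7 and write every simplex with vertices in increasing order. Then dim K = 2 and the simplices of K are:

  0-simplices (8): [v_0], [v_1], [v_2], [v_3], [v_4], [v_5], [v_6], [v_7]
  1-simplices (14): [v_0,v_2], [v_0,v_4], [v_0,v_5], [v_0,v_6], [v_1,v_3], [v_1,v_4], [v_1,v_7], [v_2,v_3], [v_2,v_4], [v_3,v_4], [v_4,v_7], [v_5,v_6], [v_5,v_7], [v_6,v_7]
  2-simplices (6): [v_0,v_2,v_4], [v_0,v_5,v_6], [v_1,v_3,v_4], [v_1,v_4,v_7], [v_2,v_3,v_4], [v_5,v_6,v_7]

so the chain groups are C_0 ≅ Z^8, C_1 ≅ Z^14, C_2 ≅ Z^6.

∂_1: C_1 → C_0 sends each edge [p,q] (with p < q) to q − p. For instance
  ∂[v_1,v_3] = [v_3] − [v_1].
As a 8×14 matrix over Z this has rank 7, with invariant factors (1,1,1,1,1,1,1).

The boundary map ∂_2: C_2 → C_1 acts by ∂[p,q,r] = [q,r] − [p,r] + [p,q]. For instance
  ∂[v_0,v_2,v_4] = [v_2,v_4] − [v_0,v_4] + [v_0,v_2],
  ∂[v_1,v_3,v_4] = [v_3,v_4] − [v_1,v_4] + [v_1,v_3].
The 14×6 boundary matrix has rank 6 and Smith normal form diag(1,1,1,1,1,1).

Now H_k = ker ∂_k / im ∂_{k+1}, so:

  H_0: rank C_0 − rank ∂_1 = 8 − 7 = 1, and the invariant factors of ∂_1 are all 1, so H_0 ≅ Z.
  H_1: rank ker ∂_1 − rank ∂_2 = (14 − 7) − 6 = 1, and the invariant factors of ∂_2 are all 1, so H_1 ≅ Z.
  H_2: rank ker ∂_2 − rank ∂_3 = (6 − 6) − 0 = 0, and there is no ∂_3, so H_2 ≅ 0.

H_0 = Z,  H_1 = Z,  H_2 = 0.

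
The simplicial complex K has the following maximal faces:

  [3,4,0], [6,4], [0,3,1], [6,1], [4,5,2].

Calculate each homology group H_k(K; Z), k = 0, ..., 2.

Fix the vertex order 0 < 1 < 2 < 3 < 4 < 5 < 6 and write every simplex with vertices in increasing order. Then dim K = 2 and the simplices of K are:

  0-simplices (7): [0], [1], [2], [3], [4], [5], [6]
  1-simplices (10): [0,1], [0,3], [0,4], [1,3], [1,6], [2,4], [2,5], [3,4], [4,5], [4,6]
  2-simplices (3): [0,1,3], [0,3,4], [2,4,5]

Hence C_0 ≅ Z^7, C_1 ≅ Z^10, C_2 ≅ Z^3.

Boundary ∂_1: C_1 → C_0 is given by ∂[p,q] = [q] − [p]. For instance
  ∂[3,4] = [4] − [3].
As a 7×10 matrix over Z this has rank 6, with invariant factors (1,1,1,1,1,1).

∂_2: C_2 → C_1 maps a triangle to the signed sum of its edges. For instance
  ∂[0,3,4] = [3,4] − [0,4] + [0,3],
  ∂[0,1,3] = [1,3] − [0,3] + [0,1].
The 10×3 boundary matrix has rank 3 and Smith normal form diag(1,1,1).

From H_k ≅ ker(∂_k) / im(∂_{k+1}) we obtain:

  H_0: rank C_0 − rank ∂_1 = 7 − 6 = 1, and the invariant factors of ∂_1 are all 1, so H_0 ≅ Z.
  H_1: rank ker ∂_1 − rank ∂_2 = (10 − 6) − 3 = 1, and the invariant factors of ∂_2 are all 1, so H_1 ≅ Z.
  H_2: rank ker ∂_2 − rank ∂_3 = (3 − 3) − 0 = 0, and there is no ∂_3, so H_2 ≅ 0.

H_0 = Z,  H_1 = Z,  H_2 = 0.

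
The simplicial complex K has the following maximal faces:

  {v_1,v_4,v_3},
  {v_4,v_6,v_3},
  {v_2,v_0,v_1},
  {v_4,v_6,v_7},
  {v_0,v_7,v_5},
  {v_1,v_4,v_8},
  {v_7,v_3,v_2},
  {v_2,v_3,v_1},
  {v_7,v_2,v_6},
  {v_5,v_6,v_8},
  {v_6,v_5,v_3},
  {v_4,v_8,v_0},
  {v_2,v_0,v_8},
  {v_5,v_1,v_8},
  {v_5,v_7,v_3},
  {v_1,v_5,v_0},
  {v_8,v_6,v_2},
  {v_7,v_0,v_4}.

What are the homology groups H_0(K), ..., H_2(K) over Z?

H_0 = Z,  H_1 = Z × Z/2,  H_2 = 0.

We work with the vertex ordering v_0 < v_1 < v_2 < v_3 < v_4 < v_5 < v_6 < v_7 < v_8. The simplices of K, each written with vertices in increasing order, are:

  0-simplices (9): [v_0], [v_1], [v_2], [v_3], [v_4], [v_5], [v_6], [v_7], [v_8]
  1-simplices (27): (27 of them)
  2-simplices (18): (18 of them)

giving chain groups C_0 ≅ Z^9, C_1 ≅ Z^27, C_2 ≅ Z^18.

∂_1: C_1 → C_0 sends each edge [p,q] (with p < q) to q − p. For instance
  ∂[v_0,v_8] = [v_8] − [v_0].
As a 9×27 matrix over Z this has rank 8, with invariant factors (1,1,1,1,1,1,1,1).

The boundary map ∂_2: C_2 → C_1 sends each 2-simplex [p,q,r] to [q,r] − [p,r] + [p,q]. For instance
  ∂[v_2,v_6,v_8] = [v_6,v_8] − [v_2,v_8] + [v_2,v_6],
  ∂[v_0,v_1,v_5] = [v_1,v_5] − [v_0,v_5] + [v_0,v_1].
The 27×18 boundary matrix has rank 18 and Smith normal form diag(1,1,1,1,1,1,1,1,1,1,1,1,1,1,1,1,1,2).

Now H_k = ker ∂_k / im ∂_{k+1}, so:

  H_0: rank C_0 − rank ∂_1 = 9 − 8 = 1, and the invariant factors of ∂_1 are all 1, so H_0 ≅ Z.
  H_1: rank ker ∂_1 − rank ∂_2 = (27 − 8) − 18 = 1, and ∂_2 has invariant factor 2 > 1, so H_1 ≅ Z × Z/2.
  H_2: rank ker ∂_2 − rank ∂_3 = (18 − 18) − 0 = 0, and there is no ∂_3, so H_2 ≅ 0.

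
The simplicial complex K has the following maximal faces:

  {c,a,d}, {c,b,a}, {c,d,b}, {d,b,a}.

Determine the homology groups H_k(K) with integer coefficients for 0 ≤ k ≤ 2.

H_0 = Z,  H_1 = 0,  H_2 = Z.

Take the total order a < b < c < d on the vertex set. Then K (dimension 2) consists of the simplices:

  0-simplices (4): a, b, c, d
  1-simplices (6): ab, ac, ad, bc, bd, cd
  2-simplices (4): abc, abd, acd, bcd

giving chain groups C_0 ≅ Z^4, C_1 ≅ Z^6, C_2 ≅ Z^4.

Boundary ∂_1: C_1 → C_0 sends each edge [p,q] (with p < q) to q − p. For instance
  ∂cd = d − c.
As a 4×6 matrix over Z this has rank 3, with invariant factors (1,1,1).

∂_2: C_2 → C_1 sends each 2-simplex [p,q,r] to [q,r] − [p,r] + [p,q]. For instance
  ∂acd = cd − ad + ac,
  ∂abd = bd − ad + ab.
This gives a 6×4 integer matrix of rank 3; reducing to Smith normal form yields diagonal entries (1,1,1).

Now H_k = ker ∂_k / im ∂_{k+1}, so:

  H_0: rank C_0 − rank ∂_1 = 4 − 3 = 1, and the invariant factors of ∂_1 are all 1, so H_0 ≅ Z.
  H_1: rank ker ∂_1 − rank ∂_2 = (6 − 3) − 3 = 0, and the invariant factors of ∂_2 are all 1, so H_1 ≅ 0.
  H_2: rank ker ∂_2 − rank ∂_3 = (4 − 3) − 0 = 1, and there is no ∂_3, so H_2 ≅ Z.

(K is a triangulation of the 2-sphere S^2.)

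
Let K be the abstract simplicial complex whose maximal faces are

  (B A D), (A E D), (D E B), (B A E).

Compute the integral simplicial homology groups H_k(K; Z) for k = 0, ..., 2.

H_0 ≅ Z,  H_1 = 0,  H_2 ≅ Z.

Fix the vertex order A < B < D < E and write every simplex with vertices in increasing order. Then dim K = 2 and the simplices of K are:

  0-simplices (4): A, B, D, E
  1-simplices (6): AB, AD, AE, BD, BE, DE
  2-simplices (4): ABD, ABE, ADE, BDE

Hence C_0 ≅ Z^4, C_1 ≅ Z^6, C_2 ≅ Z^4.

Boundary ∂_1: C_1 → C_0 sends each edge [p,q] (with p < q) to q − p.
This gives a 4×6 integer matrix of rank 3; reducing to Smith normal form yields diagonal entries (1,1,1).

The boundary map ∂_2: C_2 → C_1 maps a triangle to the signed sum of its edges. For instance
  ∂ABD = BD − AD + AB,
  ∂ABE = BE − AE + AB.
The resulting 6×4 matrix has rank 3, and its Smith normal form has invariant factors (1,1,1).

Now H_k = ker ∂_k / im ∂_{k+1}, so:

  H_0: rank C_0 − rank ∂_1 = 4 − 3 = 1, and the invariant factors of ∂_1 are all 1, so H_0 = Z.
  H_1: rank ker ∂_1 − rank ∂_2 = (6 − 3) − 3 = 0, and the invariant factors of ∂_2 are all 1, so H_1 = 0.
  H_2: rank ker ∂_2 − rank ∂_3 = (4 − 3) − 0 = 1, and there is no ∂_3, so H_2 = Z.

As a check, the Euler characteristic is 4 − 6 + 4 = 2, which agrees with 1 − 0 + 1 = 2.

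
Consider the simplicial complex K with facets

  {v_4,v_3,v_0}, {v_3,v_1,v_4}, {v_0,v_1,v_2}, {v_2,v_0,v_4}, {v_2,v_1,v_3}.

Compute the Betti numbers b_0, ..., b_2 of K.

b_0 = 1, b_1 = 1, b_2 = 0.

Take the total order v_0 < v_1 < v_2 < v_3 < v_4 on the vertex set. Then K (dimension 2) consists of the simplices:

  0-simplices (5): [v_0], [v_1], [v_2], [v_3], [v_4]
  1-simplices (10): [v_0,v_1], [v_0,v_2], [v_0,v_3], [v_0,v_4], [v_1,v_2], [v_1,v_3], [v_1,v_4], [v_2,v_3], [v_2,v_4], [v_3,v_4]
  2-simplices (5): [v_0,v_1,v_2], [v_0,v_2,v_4], [v_0,v_3,v_4], [v_1,v_2,v_3], [v_1,v_3,v_4]

Hence C_0 ≅ Z^5, C_1 ≅ Z^10, C_2 ≅ Z^5.

Boundary ∂_1: C_1 → C_0 maps an edge to its endpoints' difference, ∂[p,q] = q − p.
The resulting 5×10 matrix has rank 4, and its Smith normal form has invariant factors (1,1,1,1).

∂_2: C_2 → C_1 maps a triangle to the signed sum of its edges. For instance
  ∂[v_0,v_1,v_2] = [v_1,v_2] − [v_0,v_2] + [v_0,v_1],
  ∂[v_1,v_2,v_3] = [v_2,v_3] − [v_1,v_3] + [v_1,v_2].
The resulting 10×5 matrix has rank 5, and its Smith normal form has invariant factors (1,1,1,1,1).

Now H_k = ker ∂_k / im ∂_{k+1}, so:

  H_0: rank C_0 − rank ∂_1 = 5 − 4 = 1, and the invariant factors of ∂_1 are all 1, so H_0 = Z.
  H_1: rank ker ∂_1 − rank ∂_2 = (10 − 4) − 5 = 1, and the invariant factors of ∂_2 are all 1, so H_1 = Z.
  H_2: rank ker ∂_2 − rank ∂_3 = (5 − 5) − 0 = 0, and there is no ∂_3, so H_2 = 0.

As a check, the Euler characteristic is 5 − 10 + 5 = 0, which agrees with 1 − 1 + 0 = 0.
(K is a triangulation of the Möbius band.)

Hence the Betti numbers are b_0 = 1, b_1 = 1, b_2 = 0.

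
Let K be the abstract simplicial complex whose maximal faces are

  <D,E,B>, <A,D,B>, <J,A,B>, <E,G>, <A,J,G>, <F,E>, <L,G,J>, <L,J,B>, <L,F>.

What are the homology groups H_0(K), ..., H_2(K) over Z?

H_0 = Z,  H_1 = Z^2,  H_2 = 0.

Fix the vertex order A < B < D < E < F < G < J < L and write every simplex with vertices in increasing order. Then dim K = 2 and the simplices of K are:

  0-simplices (8): A, B, D, E, F, G, J, L
  1-simplices (15): AB, AD, AG, AJ, BD, BE, BJ, BL, DE, EF, EG, FL, GJ, GL, JL
  2-simplices (6): ABD, ABJ, AGJ, BDE, BJL, GJL

giving chain groups C_0 ≅ Z^8, C_1 ≅ Z^15, C_2 ≅ Z^6.

Boundary ∂_1: C_1 → C_0 maps an edge to its endpoints' difference, ∂[p,q] = q − p.
The 8×15 boundary matrix has rank 7 and Smith normal form diag(1,1,1,1,1,1,1).

The boundary map ∂_2: C_2 → C_1 maps a triangle to the signed sum of its edges. For instance
  ∂BJL = JL − BL + BJ,
  ∂ABJ = BJ − AJ + AB.
As a 15×6 matrix over Z this has rank 6, with invariant factors (1,1,1,1,1,1).

Now H_k = ker ∂_k / im ∂_{k+1}, so:

  H_0: rank C_0 − rank ∂_1 = 8 − 7 = 1, and the invariant factors of ∂_1 are all 1, so H_0 = Z.
  H_1: rank ker ∂_1 − rank ∂_2 = (15 − 7) − 6 = 2, and the invariant factors of ∂_2 are all 1, so H_1 = Z^2.
  H_2: rank ker ∂_2 − rank ∂_3 = (6 − 6) − 0 = 0, and there is no ∂_3, so H_2 = 0.

As a check, the Euler characteristic is 8 − 15 + 6 = -1, which agrees with 1 − 2 + 0 = -1.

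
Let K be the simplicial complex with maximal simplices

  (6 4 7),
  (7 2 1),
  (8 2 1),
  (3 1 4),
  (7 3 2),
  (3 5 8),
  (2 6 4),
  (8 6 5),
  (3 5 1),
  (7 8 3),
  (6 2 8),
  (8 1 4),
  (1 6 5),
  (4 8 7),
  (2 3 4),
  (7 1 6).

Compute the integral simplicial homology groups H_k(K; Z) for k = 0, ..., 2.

K has 8 vertices, 24 edges, 16 triangles.
rank ∂_0 = 0, rank ∂_1 = 7 ⇒ b_0 = 8 − 0 − 7 = 1; all invariant factors of ∂_1 are 1 so no torsion. So H_0 ≅ Z.
rank ∂_1 = 7, rank ∂_2 = 15 ⇒ b_1 = 24 − 7 − 15 = 2; all invariant factors of ∂_2 are 1 so no torsion. So H_1 ≅ Z^2.
rank ∂_2 = 15, rank ∂_3 = 0 ⇒ b_2 = 16 − 15 − 0 = 1. So H_2 ≅ Z.

H_0 = Z,  H_1 = Z^2,  H_2 = Z.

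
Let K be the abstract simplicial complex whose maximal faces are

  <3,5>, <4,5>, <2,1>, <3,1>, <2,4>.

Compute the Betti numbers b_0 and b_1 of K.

b_0 = 1, b_1 = 1.

Order the vertices as 1 < 2 < 3 < 4 < 5. Listing each simplex with vertices in this order, K has dimension 1 with simplices:

  0-simplices (5): [1], [2], [3], [4], [5]
  1-simplices (5): [1,2], [1,3], [2,4], [3,5], [4,5]

so the chain groups are C_0 ≅ Z^5, C_1 ≅ Z^5.

Boundary ∂_1: C_1 → C_0 sends each edge [p,q] (with p < q) to q − p. For instance
  ∂[1,2] = [2] − [1].
The resulting 5×5 matrix has rank 4, and its Smith normal form has invariant factors (1,1,1,1).

Now H_k = ker ∂_k / im ∂_{k+1}, so:

  H_0: rank C_0 − rank ∂_1 = 5 − 4 = 1, and the invariant factors of ∂_1 are all 1, so H_0 = Z.
  H_1: rank ker ∂_1 − rank ∂_2 = (5 − 4) − 0 = 1, and there is no ∂_2, so H_1 = Z.

Hence the Betti numbers are b_0 = 1, b_1 = 1.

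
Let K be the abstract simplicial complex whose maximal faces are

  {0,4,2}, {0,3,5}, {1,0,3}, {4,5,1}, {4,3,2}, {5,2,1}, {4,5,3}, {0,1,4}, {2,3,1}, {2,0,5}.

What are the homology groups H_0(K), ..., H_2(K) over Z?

H_0 = Z,  H_1 = Z/2,  H_2 = 0.

Order the vertices as 0 < 1 < 2 < 3 < 4 < 5. Listing each simplex with vertices in this order, K has dimension 2 with simplices:

  0-simplices (6): [0], [1], [2], [3], [4], [5]
  1-simplices (15): [0,1], [0,2], [0,3], [0,4], [0,5], [1,2], [1,3], [1,4], [1,5], [2,3], [2,4], [2,5], [3,4], [3,5], [4,5]
  2-simplices (10): [0,1,3], [0,1,4], [0,2,4], [0,2,5], [0,3,5], [1,2,3], [1,2,5], [1,4,5], [2,3,4], [3,4,5]

so the chain groups are C_0 ≅ Z^6, C_1 ≅ Z^15, C_2 ≅ Z^10.

Boundary ∂_1: C_1 → C_0 maps an edge to its endpoints' difference, ∂[p,q] = q − p.
This gives a 6×15 integer matrix of rank 5; reducing to Smith normal form yields diagonal entries (1,1,1,1,1).

Boundary ∂_2: C_2 → C_1 maps a triangle to the signed sum of its edges. For instance
  ∂[1,2,5] = [2,5] − [1,5] + [1,2],
  ∂[3,4,5] = [4,5] − [3,5] + [3,4].
This gives a 15×10 integer matrix of rank 10; reducing to Smith normal form yields diagonal entries (1,1,1,1,1,1,1,1,1,2).

Computing H_k = (kernel of ∂_k) / (image of ∂_{k+1}):

  H_0: rank C_0 − rank ∂_1 = 6 − 5 = 1, and the invariant factors of ∂_1 are all 1, so H_0 = Z.
  H_1: rank ker ∂_1 − rank ∂_2 = (15 − 5) − 10 = 0, and ∂_2 has invariant factor 2 > 1, so H_1 = Z/2.
  H_2: rank ker ∂_2 − rank ∂_3 = (10 − 10) − 0 = 0, and there is no ∂_3, so H_2 = 0.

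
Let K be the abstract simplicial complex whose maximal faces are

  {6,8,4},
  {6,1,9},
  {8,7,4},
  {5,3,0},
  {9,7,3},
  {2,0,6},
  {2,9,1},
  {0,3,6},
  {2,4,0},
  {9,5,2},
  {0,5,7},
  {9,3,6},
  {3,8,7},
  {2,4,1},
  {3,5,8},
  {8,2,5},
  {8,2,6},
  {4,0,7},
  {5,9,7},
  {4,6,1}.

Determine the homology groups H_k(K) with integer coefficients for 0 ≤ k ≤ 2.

H_0 = Z,  H_1 = Z × Z/2,  H_2 = 0.

We work with the vertex ordering 0 < 1 < 2 < 3 < 4 < 5 < 6 < 7 < 8 < 9. The simplices of K, each written with vertices in increasing order, are:

  0-simplices (10): [0], [1], [2], [3], [4], [5], [6], [7], [8], [9]
  1-simplices (30): (30 of them)
  2-simplices (20): (20 of them)

so the chain groups are C_0 ≅ Z^10, C_1 ≅ Z^30, C_2 ≅ Z^20.

∂_1: C_1 → C_0 sends each edge [p,q] (with p < q) to q − p.
As a 10×30 matrix over Z this has rank 9, with invariant factors (1,1,1,1,1,1,1,1,1).

The boundary map ∂_2: C_2 → C_1 acts by ∂[p,q,r] = [q,r] − [p,r] + [p,q]. For instance
  ∂[3,6,9] = [6,9] − [3,9] + [3,6],
  ∂[2,6,8] = [6,8] − [2,8] + [2,6].
The 30×20 boundary matrix has rank 20 and Smith normal form diag(1,1,1,1,1,1,1,1,1,1,1,1,1,1,1,1,1,1,1,2).

Now H_k = ker ∂_k / im ∂_{k+1}, so:

  H_0: rank C_0 − rank ∂_1 = 10 − 9 = 1, and the invariant factors of ∂_1 are all 1, so H_0 = Z.
  H_1: rank ker ∂_1 − rank ∂_2 = (30 − 9) − 20 = 1, and ∂_2 has invariant factor 2 > 1, so H_1 = Z × Z/2.
  H_2: rank ker ∂_2 − rank ∂_3 = (20 − 20) − 0 = 0, and there is no ∂_3, so H_2 = 0.

(K is a triangulation of the Klein bottle.)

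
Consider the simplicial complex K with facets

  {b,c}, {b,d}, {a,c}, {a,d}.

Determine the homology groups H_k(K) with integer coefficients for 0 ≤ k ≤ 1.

H_0 = Z,  H_1 = Z.

We work with the vertex ordering a < b < c < d. The simplices of K, each written with vertices in increasing order, are:

  0-simplices (4): a, b, c, d
  1-simplices (4): ac, ad, bc, bd

Hence C_0 ≅ Z^4, C_1 ≅ Z^4.

Boundary ∂_1: C_1 → C_0 sends each edge [p,q] (with p < q) to q − p. For instance
  ∂ac = c − a.
The 4×4 boundary matrix has rank 3 and Smith normal form diag(1,1,1).

Reading off H_k = ker ∂_k / im ∂_{k+1}:

  H_0: rank C_0 − rank ∂_1 = 4 − 3 = 1, and the invariant factors of ∂_1 are all 1, so H_0 = Z.
  H_1: rank ker ∂_1 − rank ∂_2 = (4 − 3) − 0 = 1, and there is no ∂_2, so H_1 = Z.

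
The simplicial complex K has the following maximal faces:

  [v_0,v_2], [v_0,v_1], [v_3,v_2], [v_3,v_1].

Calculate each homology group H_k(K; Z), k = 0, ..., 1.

We work with the vertex ordering v_0 < v_1 < v_2 < v_3. The simplices of K, each written with vertices in increasing order, are:

  0-simplices (4): [v_0], [v_1], [v_2], [v_3]
  1-simplices (4): [v_0,v_1], [v_0,v_2], [v_1,v_3], [v_2,v_3]

so the chain groups are C_0 ≅ Z^4, C_1 ≅ Z^4.

∂_1: C_1 → C_0 is given by ∂[p,q] = [q] − [p]. For instance
  ∂[v_0,v_2] = [v_2] − [v_0].
The resulting 4×4 matrix has rank 3, and its Smith normal form has invariant factors (1,1,1).

Now H_k = ker ∂_k / im ∂_{k+1}, so:

  H_0: rank C_0 − rank ∂_1 = 4 − 3 = 1, and the invariant factors of ∂_1 are all 1, so H_0 = Z.
  H_1: rank ker ∂_1 − rank ∂_2 = (4 − 3) − 0 = 1, and there is no ∂_2, so H_1 = Z.

As a check, the Euler characteristic is 4 − 4 = 0, which agrees with 1 − 1 = 0.

H_0 ≅ Z,  H_1 ≅ Z.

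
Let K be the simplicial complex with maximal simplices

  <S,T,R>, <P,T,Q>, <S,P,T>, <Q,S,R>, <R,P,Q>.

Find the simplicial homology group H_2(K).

Order the vertices as P < Q < R < S < T. Listing each simplex with vertices in this order, K has dimension 2 with simplices:

  0-simplices (5): P, Q, R, S, T
  1-simplices (10): PQ, PR, PS, PT, QR, QS, QT, RS, RT, ST
  2-simplices (5): PQR, PQT, PST, QRS, RST

so the chain groups are C_0 ≅ Z^5, C_1 ≅ Z^10, C_2 ≅ Z^5.

The boundary map ∂_1: C_1 → C_0 maps an edge to its endpoints' difference, ∂[p,q] = q − p. For instance
  ∂QR = R − Q.
The 5×10 boundary matrix has rank 4 and Smith normal form diag(1,1,1,1).

Boundary ∂_2: C_2 → C_1 maps a triangle to the signed sum of its edges. For instance
  ∂RST = ST − RT + RS,
  ∂QRS = RS − QS + QR.
The 10×5 boundary matrix has rank 5 and Smith normal form diag(1,1,1,1,1).

Computing H_k = (kernel of ∂_k) / (image of ∂_{k+1}):

  H_2: rank ker ∂_2 − rank ∂_3 = (5 − 5) − 0 = 0, and there is no ∂_3, so H_2 = 0.

(K is a triangulation of the Möbius band.)

H_2 = 0.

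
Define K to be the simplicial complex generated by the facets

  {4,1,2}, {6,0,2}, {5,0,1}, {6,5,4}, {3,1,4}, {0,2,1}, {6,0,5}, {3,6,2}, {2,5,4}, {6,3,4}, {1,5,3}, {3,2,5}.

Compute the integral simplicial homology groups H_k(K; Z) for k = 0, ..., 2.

H_0 = Z,  H_1 = Z/2Z,  H_2 = 0.

K has 7 vertices, 18 edges, 12 triangles.
rank ∂_0 = 0, rank ∂_1 = 6 ⇒ b_0 = 7 − 0 − 6 = 1; all invariant factors of ∂_1 are 1 so no torsion. So H_0 ≅ Z.
rank ∂_1 = 6, rank ∂_2 = 12 ⇒ b_1 = 18 − 6 − 12 = 0; ∂_2 has invariant factor(s) [2] giving torsion. So H_1 ≅ Z/2Z.
rank ∂_2 = 12, rank ∂_3 = 0 ⇒ b_2 = 12 − 12 − 0 = 0. So H_2 ≅ 0.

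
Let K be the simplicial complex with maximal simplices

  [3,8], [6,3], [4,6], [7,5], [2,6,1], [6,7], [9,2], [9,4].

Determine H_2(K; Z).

H_2 ≅ 0.

Order the vertices as 1 < 2 < 3 < 4 < 5 < 6 < 7 < 8 < 9. Listing each simplex with vertices in this order, K has dimension 2 with simplices:

  0-simplices (9): [1], [2], [3], [4], [5], [6], [7], [8], [9]
  1-simplices (10): [1,2], [1,6], [2,6], [2,9], [3,6], [3,8], [4,6], [4,9], [5,7], [6,7]
  2-simplices (1): [1,2,6]

giving chain groups C_0 ≅ Z^9, C_1 ≅ Z^10, C_2 ≅ Z^1.

Boundary ∂_1: C_1 → C_0 maps an edge to its endpoints' difference, ∂[p,q] = q − p. For instance
  ∂[3,8] = [8] − [3].
The 9×10 boundary matrix has rank 8 and Smith normal form diag(1,1,1,1,1,1,1,1).

∂_2: C_2 → C_1 acts by ∂[p,q,r] = [q,r] − [p,r] + [p,q]. For instance
  ∂[1,2,6] = [2,6] − [1,6] + [1,2].
The resulting 10×1 matrix has rank 1, and its Smith normal form has invariant factors (1).

Now H_k = ker ∂_k / im ∂_{k+1}, so:

  H_2: rank ker ∂_2 − rank ∂_3 = (1 − 1) − 0 = 0, and there is no ∂_3, so H_2 ≅ 0.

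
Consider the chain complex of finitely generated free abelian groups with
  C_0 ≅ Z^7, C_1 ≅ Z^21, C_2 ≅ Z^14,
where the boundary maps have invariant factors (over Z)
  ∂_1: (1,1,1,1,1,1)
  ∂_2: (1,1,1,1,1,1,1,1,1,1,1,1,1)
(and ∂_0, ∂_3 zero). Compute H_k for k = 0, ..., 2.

H_0 ≅ Z,  H_1 ≅ Z^2,  H_2 ≅ Z.

H_0: b_0 = 7 − 0 − 6 = 1; torsion from ∂_1 factors > 1: none. So H_0 ≅ Z.
H_1: b_1 = 21 − 6 − 13 = 2; torsion from ∂_2 factors > 1: none. So H_1 ≅ Z^2.
H_2: b_2 = 14 − 13 − 0 = 1; torsion from ∂_3 factors > 1: none. So H_2 ≅ Z.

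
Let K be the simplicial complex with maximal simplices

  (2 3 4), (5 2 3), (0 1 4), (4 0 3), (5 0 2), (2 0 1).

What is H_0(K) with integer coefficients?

Fix the vertex order 0 < 1 < 2 < 3 < 4 < 5 and write every simplex with vertices in increasing order. Then dim K = 2 and the simplices of K are:

  0-simplices (6): [0], [1], [2], [3], [4], [5]
  1-simplices (12): [0,1], [0,2], [0,3], [0,4], [0,5], [1,2], [1,4], [2,3], [2,4], [2,5], [3,4], [3,5]
  2-simplices (6): [0,1,2], [0,1,4], [0,2,5], [0,3,4], [2,3,4], [2,3,5]

giving chain groups C_0 ≅ Z^6, C_1 ≅ Z^12, C_2 ≅ Z^6.

Boundary ∂_1: C_1 → C_0 maps an edge to its endpoints' difference, ∂[p,q] = q − p. For instance
  ∂[2,3] = [3] − [2].
This gives a 6×12 integer matrix of rank 5; reducing to Smith normal form yields diagonal entries (1,1,1,1,1).

The boundary map ∂_2: C_2 → C_1 sends each 2-simplex [p,q,r] to [q,r] − [p,r] + [p,q]. For instance
  ∂[2,3,4] = [3,4] − [2,4] + [2,3],
  ∂[0,3,4] = [3,4] − [0,4] + [0,3].
The resulting 12×6 matrix has rank 6, and its Smith normal form has invariant factors (1,1,1,1,1,1).

Computing H_k = (kernel of ∂_k) / (image of ∂_{k+1}):

  H_0: rank C_0 − rank ∂_1 = 6 − 5 = 1, and the invariant factors of ∂_1 are all 1, so H_0 = Z.

(K is a triangulation of the cylinder S^1 x I.)

H_0 = Z.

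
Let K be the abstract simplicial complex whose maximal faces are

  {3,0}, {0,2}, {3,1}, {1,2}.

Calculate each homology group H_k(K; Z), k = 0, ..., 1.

H_0 = Z,  H_1 = Z.

Take the total order 0 < 1 < 2 < 3 on the vertex set. Then K (dimension 1) consists of the simplices:

  0-simplices (4): [0], [1], [2], [3]
  1-simplices (4): [0,2], [0,3], [1,2], [1,3]

so the chain groups are C_0 ≅ Z^4, C_1 ≅ Z^4.

∂_1: C_1 → C_0 maps an edge to its endpoints' difference, ∂[p,q] = q − p. For instance
  ∂[0,2] = [2] − [0].
As a 4×4 matrix over Z this has rank 3, with invariant factors (1,1,1).

Now H_k = ker ∂_k / im ∂_{k+1}, so:

  H_0: rank C_0 − rank ∂_1 = 4 − 3 = 1, and the invariant factors of ∂_1 are all 1, so H_0 ≅ Z.
  H_1: rank ker ∂_1 − rank ∂_2 = (4 − 3) − 0 = 1, and there is no ∂_2, so H_1 ≅ Z.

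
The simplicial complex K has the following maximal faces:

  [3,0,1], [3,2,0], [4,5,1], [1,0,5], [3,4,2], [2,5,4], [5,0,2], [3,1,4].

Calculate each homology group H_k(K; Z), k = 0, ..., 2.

K has 6 vertices, 12 edges, 8 triangles.
rank ∂_0 = 0, rank ∂_1 = 5 ⇒ b_0 = 6 − 0 − 5 = 1; all invariant factors of ∂_1 are 1 so no torsion. So H_0 = Z.
rank ∂_1 = 5, rank ∂_2 = 7 ⇒ b_1 = 12 − 5 − 7 = 0; all invariant factors of ∂_2 are 1 so no torsion. So H_1 = 0.
rank ∂_2 = 7, rank ∂_3 = 0 ⇒ b_2 = 8 − 7 − 0 = 1. So H_2 = Z.

H_0 ≅ Z,  H_1 = 0,  H_2 ≅ Z.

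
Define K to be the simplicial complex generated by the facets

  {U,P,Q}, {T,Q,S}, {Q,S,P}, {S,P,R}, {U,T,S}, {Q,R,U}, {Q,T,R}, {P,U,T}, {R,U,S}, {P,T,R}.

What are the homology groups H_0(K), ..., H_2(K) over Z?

H_0 = Z,  H_1 = Z_2,  H_2 = 0.

Fix the vertex order P < Q < R < S < T < U and write every simplex with vertices in increasing order. Then dim K = 2 and the simplices of K are:

  0-simplices (6): P, Q, R, S, T, U
  1-simplices (15): PQ, PR, PS, PT, PU, QR, QS, QT, QU, RS, RT, RU, ST, SU, TU
  2-simplices (10): PQS, PQU, PRS, PRT, PTU, QRT, QRU, QST, RSU, STU

giving chain groups C_0 ≅ Z^6, C_1 ≅ Z^15, C_2 ≅ Z^10.

Boundary ∂_1: C_1 → C_0 sends each edge [p,q] (with p < q) to q − p.
This gives a 6×15 integer matrix of rank 5; reducing to Smith normal form yields diagonal entries (1,1,1,1,1).

The boundary map ∂_2: C_2 → C_1 sends each 2-simplex [p,q,r] to [q,r] − [p,r] + [p,q]. For instance
  ∂PTU = TU − PU + PT,
  ∂RSU = SU − RU + RS.
The resulting 15×10 matrix has rank 10, and its Smith normal form has invariant factors (1,1,1,1,1,1,1,1,1,2).

Reading off H_k = ker ∂_k / im ∂_{k+1}:

  H_0: rank C_0 − rank ∂_1 = 6 − 5 = 1, and the invariant factors of ∂_1 are all 1, so H_0 = Z.
  H_1: rank ker ∂_1 − rank ∂_2 = (15 − 5) − 10 = 0, and ∂_2 has invariant factor 2 > 1, so H_1 = Z_2.
  H_2: rank ker ∂_2 − rank ∂_3 = (10 − 10) − 0 = 0, and there is no ∂_3, so H_2 = 0.

As a check, the Euler characteristic is 6 − 15 + 10 = 1, which agrees with 1 − 0 + 0 = 1.
(K is a triangulation of the real projective plane RP^2.)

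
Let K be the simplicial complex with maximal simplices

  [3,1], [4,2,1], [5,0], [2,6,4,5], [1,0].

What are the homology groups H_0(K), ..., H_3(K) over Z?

H_0 ≅ Z,  H_1 ≅ Z,  H_2 = 0,  H_3 = 0.

Fix the vertex order 0 < 1 < 2 < 3 < 4 < 5 < 6 and write every simplex with vertices in increasing order. Then dim K = 3 and the simplices of K are:

  0-simplices (7): [0], [1], [2], [3], [4], [5], [6]
  1-simplices (11): [0,1], [0,5], [1,2], [1,3], [1,4], [2,4], [2,5], [2,6], [4,5], [4,6], [5,6]
  2-simplices (5): [1,2,4], [2,4,5], [2,4,6], [2,5,6], [4,5,6]
  3-simplices (1): [2,4,5,6]

giving chain groups C_0 ≅ Z^7, C_1 ≅ Z^11, C_2 ≅ Z^5, C_3 ≅ Z^1.

Boundary ∂_1: C_1 → C_0 is given by ∂[p,q] = [q] − [p].
The resulting 7×11 matrix has rank 6, and its Smith normal form has invariant factors (1,1,1,1,1,1).

Boundary ∂_2: C_2 → C_1 maps a triangle to the signed sum of its edges. For instance
  ∂[2,4,5] = [4,5] − [2,5] + [2,4],
  ∂[4,5,6] = [5,6] − [4,6] + [4,5].
The 11×5 boundary matrix has rank 4 and Smith normal form diag(1,1,1,1).

Boundary ∂_3: C_3 → C_2 sends each 3-simplex σ to the alternating sum Σ_i (−1)^i (σ with its i-th vertex removed). For instance
  ∂[2,4,5,6] = [4,5,6] − [2,5,6] + [2,4,6] − [2,4,5].
As a 5×1 matrix over Z this has rank 1, with invariant factors (1).

From H_k ≅ ker(∂_k) / im(∂_{k+1}) we obtain:

  H_0: rank C_0 − rank ∂_1 = 7 − 6 = 1, and the invariant factors of ∂_1 are all 1, so H_0 = Z.
  H_1: rank ker ∂_1 − rank ∂_2 = (11 − 6) − 4 = 1, and the invariant factors of ∂_2 are all 1, so H_1 = Z.
  H_2: rank ker ∂_2 − rank ∂_3 = (5 − 4) − 1 = 0, and the invariant factors of ∂_3 are all 1, so H_2 = 0.
  H_3: rank ker ∂_3 − rank ∂_4 = (1 − 1) − 0 = 0, and there is no ∂_4, so H_3 = 0.

As a check, the Euler characteristic is 7 − 11 + 5 − 1 = 0, which agrees with 1 − 1 + 0 − 0 = 0.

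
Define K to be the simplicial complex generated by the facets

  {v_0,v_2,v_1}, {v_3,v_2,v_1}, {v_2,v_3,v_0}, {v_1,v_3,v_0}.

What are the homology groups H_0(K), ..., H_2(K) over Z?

H_0 = Z,  H_1 = 0,  H_2 = Z.

Take the total order v_0 < v_1 < v_2 < v_3 on the vertex set. Then K (dimension 2) consists of the simplices:

  0-simplices (4): [v_0], [v_1], [v_2], [v_3]
  1-simplices (6): [v_0,v_1], [v_0,v_2], [v_0,v_3], [v_1,v_2], [v_1,v_3], [v_2,v_3]
  2-simplices (4): [v_0,v_1,v_2], [v_0,v_1,v_3], [v_0,v_2,v_3], [v_1,v_2,v_3]

giving chain groups C_0 ≅ Z^4, C_1 ≅ Z^6, C_2 ≅ Z^4.

The boundary map ∂_1: C_1 → C_0 maps an edge to its endpoints' difference, ∂[p,q] = q − p. For instance
  ∂[v_0,v_2] = [v_2] − [v_0].
The 4×6 boundary matrix has rank 3 and Smith normal form diag(1,1,1).

The boundary map ∂_2: C_2 → C_1 sends each 2-simplex [p,q,r] to [q,r] − [p,r] + [p,q]. For instance
  ∂[v_0,v_1,v_2] = [v_1,v_2] − [v_0,v_2] + [v_0,v_1],
  ∂[v_0,v_1,v_3] = [v_1,v_3] − [v_0,v_3] + [v_0,v_1].
As a 6×4 matrix over Z this has rank 3, with invariant factors (1,1,1).

From H_k ≅ ker(∂_k) / im(∂_{k+1}) we obtain:

  H_0: rank C_0 − rank ∂_1 = 4 − 3 = 1, and the invariant factors of ∂_1 are all 1, so H_0 = Z.
  H_1: rank ker ∂_1 − rank ∂_2 = (6 − 3) − 3 = 0, and the invariant factors of ∂_2 are all 1, so H_1 = 0.
  H_2: rank ker ∂_2 − rank ∂_3 = (4 − 3) − 0 = 1, and there is no ∂_3, so H_2 = Z.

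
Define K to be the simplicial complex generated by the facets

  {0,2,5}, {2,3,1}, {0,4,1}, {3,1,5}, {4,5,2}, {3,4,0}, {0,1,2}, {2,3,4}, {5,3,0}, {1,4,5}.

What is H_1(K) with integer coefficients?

H_1 ≅ Z/2.

We work with the vertex ordering 0 < 1 < 2 < 3 < 4 < 5. The simplices of K, each written with vertices in increasing order, are:

  0-simplices (6): [0], [1], [2], [3], [4], [5]
  1-simplices (15): [0,1], [0,2], [0,3], [0,4], [0,5], [1,2], [1,3], [1,4], [1,5], [2,3], [2,4], [2,5], [3,4], [3,5], [4,5]
  2-simplices (10): [0,1,2], [0,1,4], [0,2,5], [0,3,4], [0,3,5], [1,2,3], [1,3,5], [1,4,5], [2,3,4], [2,4,5]

giving chain groups C_0 ≅ Z^6, C_1 ≅ Z^15, C_2 ≅ Z^10.

The boundary map ∂_1: C_1 → C_0 maps an edge to its endpoints' difference, ∂[p,q] = q − p.
The 6×15 boundary matrix has rank 5 and Smith normal form diag(1,1,1,1,1).

The boundary map ∂_2: C_2 → C_1 acts by ∂[p,q,r] = [q,r] − [p,r] + [p,q]. For instance
  ∂[2,4,5] = [4,5] − [2,5] + [2,4],
  ∂[1,2,3] = [2,3] − [1,3] + [1,2].
The 15×10 boundary matrix has rank 10 and Smith normal form diag(1,1,1,1,1,1,1,1,1,2).

From H_k ≅ ker(∂_k) / im(∂_{k+1}) we obtain:

  H_1: rank ker ∂_1 − rank ∂_2 = (15 − 5) − 10 = 0, and ∂_2 has invariant factor 2 > 1, so H_1 = Z/2.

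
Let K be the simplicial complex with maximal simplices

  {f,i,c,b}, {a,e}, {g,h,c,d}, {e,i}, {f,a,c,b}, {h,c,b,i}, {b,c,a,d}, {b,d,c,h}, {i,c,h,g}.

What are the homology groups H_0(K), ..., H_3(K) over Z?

We work with the vertex ordering a < b < c < d < e < f < g < h < i. The simplices of K, each written with vertices in increasing order, are:

  0-simplices (9): a, b, c, d, e, f, g, h, i
  1-simplices (22): ab, ac, ad, ae, af, bc, bd, bf, bh, bi, cd, cf, cg, ch, ci, dg, dh, ei, fi, gh, gi, hi
  2-simplices (20): abc, abd, abf, acd, acf, bcd, bcf, bch, bci, bdh, bfi, bhi, cdg, cdh, cfi, cgh, cgi, chi, dgh, ghi
  3-simplices (7): abcd, abcf, bcdh, bcfi, bchi, cdgh, cghi

giving chain groups C_0 ≅ Z^9, C_1 ≅ Z^22, C_2 ≅ Z^20, C_3 ≅ Z^7.

Boundary ∂_1: C_1 → C_0 maps an edge to its endpoints' difference, ∂[p,q] = q − p. For instance
  ∂ad = d − a.
The 9×22 boundary matrix has rank 8 and Smith normal form diag(1,1,1,1,1,1,1,1).

∂_2: C_2 → C_1 maps a triangle to the signed sum of its edges. For instance
  ∂abf = bf − af + ab,
  ∂abc = bc − ac + ab.
As a 22×20 matrix over Z this has rank 13, with invariant factors (1,1,1,1,1,1,1,1,1,1,1,1,1).

∂_3: C_3 → C_2 sends each 3-simplex σ to the alternating sum Σ_i (−1)^i (σ with its i-th vertex removed). For instance
  ∂cghi = ghi − chi + cgi − cgh,
  ∂bcdh = cdh − bdh + bch − bcd.
The 20×7 boundary matrix has rank 7 and Smith normal form diag(1,1,1,1,1,1,1).

From H_k ≅ ker(∂_k) / im(∂_{k+1}) we obtain:

  H_0: rank C_0 − rank ∂_1 = 9 − 8 = 1, and the invariant factors of ∂_1 are all 1, so H_0 = Z.
  H_1: rank ker ∂_1 − rank ∂_2 = (22 − 8) − 13 = 1, and the invariant factors of ∂_2 are all 1, so H_1 = Z.
  H_2: rank ker ∂_2 − rank ∂_3 = (20 − 13) − 7 = 0, and the invariant factors of ∂_3 are all 1, so H_2 = 0.
  H_3: rank ker ∂_3 − rank ∂_4 = (7 − 7) − 0 = 0, and there is no ∂_4, so H_3 = 0.

H_0 ≅ Z,  H_1 ≅ Z,  H_2 = 0,  H_3 = 0.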